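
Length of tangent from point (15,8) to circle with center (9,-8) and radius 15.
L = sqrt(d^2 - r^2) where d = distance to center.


d = sqrt((15-9)^2 + (8+ 8)^2) = sqrt(36+256) = 17.0880
L = sqrt(292.0000 - 225) = sqrt(67.0000) = 8.1854

8.1854


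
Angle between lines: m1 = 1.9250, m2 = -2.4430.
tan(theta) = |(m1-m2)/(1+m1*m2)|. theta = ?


m1-m2 = 4.368
1+m1*m2 = -3.702775
tan(theta) = |4.368/(-3.702775)| = 1.179656
theta = arctan(|4.368/(-3.702775)|) = 49.7119 degrees (acute angle)

49.7119 degrees


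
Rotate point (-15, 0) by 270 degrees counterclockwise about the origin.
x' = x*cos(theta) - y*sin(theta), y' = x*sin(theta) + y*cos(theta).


cos(270) = 0, sin(270) = -1
x' = -15*0 - 0*(-1) = 0
y' = -15*(-1) + 0*0 = 15

(0, 15)


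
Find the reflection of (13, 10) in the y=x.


Reflection rule for y=x: (y, x)
(13, 10) -> (10, 13)

(10, 13)


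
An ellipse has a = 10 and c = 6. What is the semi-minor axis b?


b^2 = 10^2 - (6)^2 = 100 - 36 = 64
b = sqrt(64) = 8

b = 8


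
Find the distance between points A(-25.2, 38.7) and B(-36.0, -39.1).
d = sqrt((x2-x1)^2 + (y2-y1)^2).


dx = -36.0 + 25.2 = -10.8
dy = -39.1 - 38.7 = -77.8
d = sqrt(116.64 + 6052.84) = sqrt(6169.48) = 78.5460

78.5460


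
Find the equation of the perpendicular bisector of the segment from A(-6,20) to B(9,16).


Midpoint = (1.5, 18)
Slope of AB = dy/dx = -4/15 = -0.2667
Perp slope = -dx/dy = 15/4 = 3.7500
b = My - (perp slope)*Mx = 18 + (15*1.5)/(-4) = 18 - 5.6250 = 12.3750

y = 3.7500x + 12.3750


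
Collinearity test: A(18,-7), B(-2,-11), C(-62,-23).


18*(-11+ 23) - 2*(-23+ 7) - 62*(-7+ 11)
= 216 + 32 - 248 = 0

Yes, collinear (determinant = 0)


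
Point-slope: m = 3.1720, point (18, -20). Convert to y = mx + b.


y + 20 = 3.1720(x - 18)
y = 3.1720x - 20 - 3.1720*18
y = 3.1720x - 77.0960

y = 3.1720x - 77.0960


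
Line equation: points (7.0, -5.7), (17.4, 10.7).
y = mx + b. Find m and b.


m = (16.4)/(10.4) = 1.5769
b = y1 - m*x1 = -5.7 - (16.4*7.0)/(10.4) = -5.7 - 11.0385 = -16.7385

y = 1.5769x - 16.7385


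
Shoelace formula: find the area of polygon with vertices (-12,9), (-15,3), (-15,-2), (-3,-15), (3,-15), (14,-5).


sum(xi*y_{i+1}) = -12*3 - 15*(-2) - 15*(-15) - 3*(-15) + 3*(-5) + 14*9 = 375
sum(yi*x_{i+1}) = 9*(-15) + 3*(-15) - 2*(-3) - 15*3 - 15*14 - 5*(-12) = -369
Area = |375 + 369|/2 = 744/2 = 372.0000

372.0000 sq units


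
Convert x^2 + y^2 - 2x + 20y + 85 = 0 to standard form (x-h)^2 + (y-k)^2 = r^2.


h = -D/2 = 2/2 = 1
k = -E/2 = -20/2 = -10
r^2 = h^2 + k^2 - F = 1 + 100 - 85 = 16
r = 4

Center (1, -10), radius = 4


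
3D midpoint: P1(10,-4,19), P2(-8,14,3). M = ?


Mx = (10- 8)/2 = 1.0000
My = (-4+14)/2 = 5.0000
Mz = (19+3)/2 = 11.0000

M = (1.0000, 5.0000, 11.0000)


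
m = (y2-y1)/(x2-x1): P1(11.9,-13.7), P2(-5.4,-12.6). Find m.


dy = -12.6 + 13.7 = 1.1
dx = -5.4 - 11.9 = -17.3
m = 1.1/(-17.3) = -0.0636

m = -0.0636


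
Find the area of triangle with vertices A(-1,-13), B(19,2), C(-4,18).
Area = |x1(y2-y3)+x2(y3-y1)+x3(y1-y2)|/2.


-1*(2-18) = 16
19*(18+ 13) = 589
-4*(-13-2) = 60
sum = 665
Area = |665|/2 = 332.5000

332.5000 sq units


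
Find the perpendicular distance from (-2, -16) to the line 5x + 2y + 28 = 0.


|5*(-2) + 2*(-16) + 28| = |-14| = 14
sqrt(25 + 4) = sqrt(29) = 5.3852
d = 14/sqrt(29) = 2.5997

2.5997


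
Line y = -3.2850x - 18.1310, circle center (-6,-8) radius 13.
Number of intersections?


Substitute y = -3.2850x - 18.1310: (x+ 6)^2 + (-3.2850x- 18.1310+ 8)^2 = 169
Expand to Ax^2 + Bx + C = 0, where b-k = -10.131
A = 1+m^2 = 11.791225
B = 2(m(b-k) - h) = 2(-3.2850*(-10.131) + 6) = 78.56067
C = h^2 + (b-k)^2 - r^2 = 36 + 102.637161 - 169 = -30.362839
disc = B^2-4AC = 6171.7789 + 1432.0603 = 7603.8392
disc > 0

2 intersection points


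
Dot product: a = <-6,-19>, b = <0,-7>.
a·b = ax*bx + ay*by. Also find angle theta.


a·b = -6*0 - 19*(-7) = 0 + 133 = 133
|a| = sqrt(36+361) = 19.9249
|b| = sqrt(0+49) = 7.0000
cos(theta) = 133/(sqrt(397)*sqrt(49)) = 133/sqrt(19453) = 0.953583
theta = arccos(133/sqrt(19453)) = 17.5256 degrees

a·b = 133, theta = 17.5256 deg


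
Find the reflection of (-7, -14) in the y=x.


Reflection rule for y=x: (y, x)
(-7, -14) -> (-14, -7)

(-14, -7)


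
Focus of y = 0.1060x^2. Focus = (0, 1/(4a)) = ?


a = 0.1060
4a = 0.4240
focus = (0, 1/0.4240) = (0, 2.3585)

Focus = (0, 2.3585)


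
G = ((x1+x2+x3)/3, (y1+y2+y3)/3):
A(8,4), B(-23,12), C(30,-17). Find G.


Gx = (8- 23+30)/3 = 15/3 = 5.0000
Gy = (4+12- 17)/3 = -1/3 = -0.3333

G = (5.0000, -0.3333)


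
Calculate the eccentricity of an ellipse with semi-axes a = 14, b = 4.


c = sqrt(196-16) = sqrt(180) = 13.4164
e = c/a = sqrt(180)/14 = 0.9583

e = 0.9583


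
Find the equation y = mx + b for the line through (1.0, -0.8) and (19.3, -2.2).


m = (-1.4)/(18.3) = -0.0765
b = y1 - m*x1 = -0.8 - (-1.4*1.0)/(18.3) = -0.8 + 0.0765 = -0.7235

y = -0.0765x - 0.7235


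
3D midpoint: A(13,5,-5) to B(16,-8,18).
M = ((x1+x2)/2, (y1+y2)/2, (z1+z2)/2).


Mx = (13+16)/2 = 14.5000
My = (5- 8)/2 = -1.5000
Mz = (-5+18)/2 = 6.5000

M = (14.5000, -1.5000, 6.5000)


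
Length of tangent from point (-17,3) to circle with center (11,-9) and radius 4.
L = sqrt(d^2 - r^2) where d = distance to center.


d = sqrt((-17-11)^2 + (3+ 9)^2) = sqrt(784+144) = 30.4631
L = sqrt(928.0000 - 16) = sqrt(912.0000) = 30.1993

30.1993


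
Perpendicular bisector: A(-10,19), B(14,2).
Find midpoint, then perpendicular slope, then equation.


Midpoint = (2, 10.5)
Slope of AB = dy/dx = -17/24 = -0.7083
Perp slope = -dx/dy = 24/17 = 1.4118
b = My - (perp slope)*Mx = 10.5 + (24*2)/(-17) = 10.5 - 2.8235 = 7.6765

y = 1.4118x + 7.6765


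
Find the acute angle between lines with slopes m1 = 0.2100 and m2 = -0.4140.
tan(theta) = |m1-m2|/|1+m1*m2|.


m1-m2 = 0.624
1+m1*m2 = 0.91306
tan(theta) = |0.624/0.91306| = 0.683416
theta = arctan(|0.624/0.91306|) = 34.3493 degrees (acute angle)

34.3493 degrees


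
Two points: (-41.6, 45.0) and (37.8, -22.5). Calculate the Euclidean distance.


dx = 37.8 + 41.6 = 79.4
dy = -22.5 - 45.0 = -67.5
d = sqrt(6304.36 + 4556.25) = sqrt(10860.61) = 104.2143

104.2143


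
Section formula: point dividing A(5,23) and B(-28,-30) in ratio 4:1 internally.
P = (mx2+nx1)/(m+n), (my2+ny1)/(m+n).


Px = (4*(-28) + 1*5)/5 = -107/5 = -21.4000
Py = (4*(-30) + 1*23)/5 = -97/5 = -19.4000

P = (-21.4000, -19.4000)


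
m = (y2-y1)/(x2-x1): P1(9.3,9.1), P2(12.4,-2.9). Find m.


dy = -2.9 - 9.1 = -12.0
dx = 12.4 - 9.3 = 3.1
m = -12.0/3.1 = -3.8710

m = -3.8710


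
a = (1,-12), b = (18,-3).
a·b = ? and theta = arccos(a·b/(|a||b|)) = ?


a·b = 1*18 - 12*(-3) = 18 + 36 = 54
|a| = sqrt(1+144) = 12.0416
|b| = sqrt(324+9) = 18.2483
cos(theta) = 54/(sqrt(145)*sqrt(333)) = 54/sqrt(48285) = 0.245747
theta = arccos(54/sqrt(48285)) = 75.7740 degrees

a·b = 54, theta = 75.7740 deg


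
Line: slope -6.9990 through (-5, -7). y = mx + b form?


y + 7 = -6.9990(x + 5)
y = -6.9990x - 7 + 6.9990*(-5)
y = -6.9990x - 41.9950

y = -6.9990x - 41.9950


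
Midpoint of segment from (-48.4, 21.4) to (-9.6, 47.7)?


Mx = (-48.4 - 9.6)/2 = -58.0/2 = -29.0000
My = (21.4 + 47.7)/2 = 69.1/2 = 34.5500

(-29.0000, 34.5500)


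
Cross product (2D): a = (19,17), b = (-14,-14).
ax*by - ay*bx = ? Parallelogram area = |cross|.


cross = 19*(-14) - 17*(-14) = -266 + 238 = -28
Parallelogram area = |-28| = 28

cross = -28, parallelogram area = 28


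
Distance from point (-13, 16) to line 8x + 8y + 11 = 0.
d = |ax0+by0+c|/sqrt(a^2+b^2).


|8*(-13) + 8*16 + 11| = |35| = 35
sqrt(64 + 64) = sqrt(128) = 11.3137
d = 35/sqrt(128) = 3.0936

3.0936


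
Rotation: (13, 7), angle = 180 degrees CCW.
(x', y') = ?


cos(180) = -1, sin(180) = 0
x' = 13*(-1) - 7*0 = -13
y' = 13*0 + 7*(-1) = -7

(-13, -7)


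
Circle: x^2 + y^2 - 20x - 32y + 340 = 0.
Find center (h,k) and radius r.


h = -D/2 = 20/2 = 10
k = -E/2 = 32/2 = 16
r^2 = h^2 + k^2 - F = 100 + 256 - 340 = 16
r = 4

Center (10, 16), radius = 4


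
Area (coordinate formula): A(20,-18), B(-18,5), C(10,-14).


20*(5+ 14) = 380
-18*(-14+ 18) = -72
10*(-18-5) = -230
sum = 78
Area = |78|/2 = 39.0000

39.0000 sq units


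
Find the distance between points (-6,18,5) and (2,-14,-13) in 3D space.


dx=8, dy=-32, dz=-18
d = sqrt(64+1024+324) = sqrt(1412) = 37.5766

37.5766


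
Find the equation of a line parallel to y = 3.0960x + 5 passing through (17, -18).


Parallel lines have equal slopes.
m2 = 3.0960
b2 = -18 - 3.0960*17 = -70.6320

y = 3.0960x - 70.6320


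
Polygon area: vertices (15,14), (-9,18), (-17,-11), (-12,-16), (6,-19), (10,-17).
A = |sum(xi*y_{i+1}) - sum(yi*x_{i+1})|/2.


sum(xi*y_{i+1}) = 15*18 - 9*(-11) - 17*(-16) - 12*(-19) + 6*(-17) + 10*14 = 907
sum(yi*x_{i+1}) = 14*(-9) + 18*(-17) - 11*(-12) - 16*6 - 19*10 - 17*15 = -841
Area = |907 + 841|/2 = 1748/2 = 874.0000

874.0000 sq units


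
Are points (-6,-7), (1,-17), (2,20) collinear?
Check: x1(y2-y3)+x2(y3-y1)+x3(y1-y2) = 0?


-6*(-17-20) + 1*(20+ 7) + 2*(-7+ 17)
= 222 + 27 + 20 = 269

No, not collinear (determinant = 269)


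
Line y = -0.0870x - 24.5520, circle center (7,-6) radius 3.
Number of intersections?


Substitute y = -0.0870x - 24.5520: (x-7)^2 + (-0.0870x- 24.5520+ 6)^2 = 9
Expand to Ax^2 + Bx + C = 0, where b-k = -18.552
A = 1+m^2 = 1.007569
B = 2(m(b-k) - h) = 2(-0.0870*(-18.552) - 7) = -10.771952
C = h^2 + (b-k)^2 - r^2 = 49 + 344.176704 - 9 = 384.176704
disc = B^2-4AC = 116.0349 - 1548.3381 = -1432.3032
disc < 0

0 intersection points


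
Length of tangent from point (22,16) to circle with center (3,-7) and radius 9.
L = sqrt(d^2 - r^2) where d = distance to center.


d = sqrt((22-3)^2 + (16+ 7)^2) = sqrt(361+529) = 29.8329
L = sqrt(890.0000 - 81) = sqrt(809.0000) = 28.4429

28.4429


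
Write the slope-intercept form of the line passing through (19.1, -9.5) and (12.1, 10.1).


m = (19.6)/(-7) = -2.8000
b = y1 - m*x1 = -9.5 - (19.6*19.1)/(-7) = -9.5 + 53.4800 = 43.9800

y = -2.8000x + 43.9800


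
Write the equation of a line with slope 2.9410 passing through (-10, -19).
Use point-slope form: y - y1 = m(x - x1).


y + 19 = 2.9410(x + 10)
y = 2.9410x - 19 - 2.9410*(-10)
y = 2.9410x + 10.4100

y = 2.9410x + 10.4100


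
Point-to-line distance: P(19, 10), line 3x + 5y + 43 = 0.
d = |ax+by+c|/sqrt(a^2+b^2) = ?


|3*19 + 5*10 + 43| = |150| = 150
sqrt(9 + 25) = sqrt(34) = 5.8310
d = 150/sqrt(34) = 25.7248

25.7248


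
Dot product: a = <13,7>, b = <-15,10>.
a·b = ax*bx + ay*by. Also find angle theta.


a·b = 13*(-15) + 7*10 = -195 + 70 = -125
|a| = sqrt(169+49) = 14.7648
|b| = sqrt(225+100) = 18.0278
cos(theta) = -125/(sqrt(218)*sqrt(325)) = -125/sqrt(70850) = -0.469613
theta = arccos(-125/sqrt(70850)) = 118.0092 degrees

a·b = -125, theta = 118.0092 deg


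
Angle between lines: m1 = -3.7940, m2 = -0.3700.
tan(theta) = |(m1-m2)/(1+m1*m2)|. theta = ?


m1-m2 = -3.424
1+m1*m2 = 2.40378
tan(theta) = |-3.424/2.40378| = 1.424423
theta = arctan(|-3.424/2.40378|) = 54.9297 degrees (acute angle)

54.9297 degrees


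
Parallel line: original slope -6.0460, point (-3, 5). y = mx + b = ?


Parallel lines have equal slopes.
m2 = -6.0460
b2 = 5 + 6.0460*(-3) = -13.1380

y = -6.0460x - 13.1380


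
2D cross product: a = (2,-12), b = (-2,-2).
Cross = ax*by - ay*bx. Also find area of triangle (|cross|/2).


cross = 2*(-2) + 12*(-2) = -4 - 24 = -28
Triangle area = |-28|/2 = 28/2 = 14.0000

cross = -28, triangle area = 14.0000


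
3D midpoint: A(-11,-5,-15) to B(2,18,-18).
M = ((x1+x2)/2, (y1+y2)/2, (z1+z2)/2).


Mx = (-11+2)/2 = -4.5000
My = (-5+18)/2 = 6.5000
Mz = (-15- 18)/2 = -16.5000

M = (-4.5000, 6.5000, -16.5000)


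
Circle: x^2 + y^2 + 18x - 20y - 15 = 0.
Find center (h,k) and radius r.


h = -D/2 = -18/2 = -9
k = -E/2 = 20/2 = 10
r^2 = h^2 + k^2 - F = 81 + 100 + 15 = 196
r = 14

Center (-9, 10), radius = 14


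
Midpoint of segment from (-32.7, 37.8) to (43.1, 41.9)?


Mx = (-32.7 + 43.1)/2 = 10.4/2 = 5.2000
My = (37.8 + 41.9)/2 = 79.7/2 = 39.8500

(5.2000, 39.8500)


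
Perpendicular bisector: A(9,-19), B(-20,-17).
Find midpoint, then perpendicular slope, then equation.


Midpoint = (-5.5, -18)
Slope of AB = dy/dx = 2/(-29) = -0.0690
Perp slope = -dx/dy = 29/2 = 14.5000
b = My - (perp slope)*Mx = -18 + (-29*(-5.5))/2 = -18 + 79.7500 = 61.7500

y = 14.5000x + 61.7500


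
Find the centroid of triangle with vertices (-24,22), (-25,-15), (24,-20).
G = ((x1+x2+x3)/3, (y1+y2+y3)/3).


Gx = (-24- 25+24)/3 = -25/3 = -8.3333
Gy = (22- 15- 20)/3 = -13/3 = -4.3333

G = (-8.3333, -4.3333)


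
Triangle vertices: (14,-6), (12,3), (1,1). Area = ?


14*(3-1) = 28
12*(1+ 6) = 84
1*(-6-3) = -9
sum = 103
Area = |103|/2 = 51.5000

51.5000 sq units


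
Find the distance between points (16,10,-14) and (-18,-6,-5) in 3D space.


dx=-34, dy=-16, dz=9
d = sqrt(1156+256+81) = sqrt(1493) = 38.6394

38.6394


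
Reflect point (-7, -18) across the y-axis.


Reflection rule for y-axis: (-x, y)
(-7, -18) -> (7, -18)

(7, -18)


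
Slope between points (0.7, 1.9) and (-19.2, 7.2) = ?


dy = 7.2 - 1.9 = 5.3
dx = -19.2 - 0.7 = -19.9
m = 5.3/(-19.9) = -0.2663

m = -0.2663


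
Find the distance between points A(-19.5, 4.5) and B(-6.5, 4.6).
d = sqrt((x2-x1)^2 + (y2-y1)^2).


dx = -6.5 + 19.5 = 13.0
dy = 4.6 - 4.5 = 0.1
d = sqrt(169.0 + 0.01) = sqrt(169.01) = 13.0004

13.0004


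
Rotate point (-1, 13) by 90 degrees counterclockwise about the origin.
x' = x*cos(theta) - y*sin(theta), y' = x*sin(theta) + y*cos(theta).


cos(90) = 0, sin(90) = 1
x' = -1*0 - 13*1 = -13
y' = -1*1 + 13*0 = -1

(-13, -1)


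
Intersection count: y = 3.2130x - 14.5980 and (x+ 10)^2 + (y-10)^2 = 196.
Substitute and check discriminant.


Substitute y = 3.2130x - 14.5980: (x+ 10)^2 + (3.2130x- 14.5980-10)^2 = 196
Expand to Ax^2 + Bx + C = 0, where b-k = -24.598
A = 1+m^2 = 11.323369
B = 2(m(b-k) - h) = 2(3.2130*(-24.598) + 10) = -138.066748
C = h^2 + (b-k)^2 - r^2 = 100 + 605.061604 - 196 = 509.061604
disc = B^2-4AC = 19062.4269 - 23057.1695 = -3994.7426
disc < 0

0 intersection points


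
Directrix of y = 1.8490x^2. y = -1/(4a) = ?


a = 1.8490
1/(4a) = 0.1352
directrix: y = -0.1352 = -0.1352

y = -0.1352


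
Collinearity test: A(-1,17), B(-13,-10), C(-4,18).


-1*(-10-18) - 13*(18-17) - 4*(17+ 10)
= 28 - 13 - 108 = -93

No, not collinear (determinant = -93)


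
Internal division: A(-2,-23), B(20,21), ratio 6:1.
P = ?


Px = (6*20 + 1*(-2))/7 = 118/7 = 16.8571
Py = (6*21 + 1*(-23))/7 = 103/7 = 14.7143

P = (16.8571, 14.7143)


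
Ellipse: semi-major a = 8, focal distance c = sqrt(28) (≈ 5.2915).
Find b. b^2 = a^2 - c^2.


b^2 = 8^2 - (sqrt(28))^2 = 64 - 28 = 36
b = sqrt(36) = 6

b = 6


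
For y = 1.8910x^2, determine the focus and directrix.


a = 1.8910
1/(4a) = 0.1322
Focus = (0, 0.1322)
Directrix: y = -0.1322

Focus = (0, 0.1322), Directrix: y = -0.1322


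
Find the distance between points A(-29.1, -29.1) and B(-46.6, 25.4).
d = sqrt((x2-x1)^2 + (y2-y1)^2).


dx = -46.6 + 29.1 = -17.5
dy = 25.4 + 29.1 = 54.5
d = sqrt(306.25 + 2970.25) = sqrt(3276.5) = 57.2407

57.2407


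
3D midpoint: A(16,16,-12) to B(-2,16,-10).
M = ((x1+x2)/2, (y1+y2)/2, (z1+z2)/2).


Mx = (16- 2)/2 = 7.0000
My = (16+16)/2 = 16.0000
Mz = (-12- 10)/2 = -11.0000

M = (7.0000, 16.0000, -11.0000)


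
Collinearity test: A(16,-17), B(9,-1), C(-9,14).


16*(-1-14) + 9*(14+ 17) - 9*(-17+ 1)
= -240 + 279 + 144 = 183

No, not collinear (determinant = 183)


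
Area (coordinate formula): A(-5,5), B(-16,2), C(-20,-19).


-5*(2+ 19) = -105
-16*(-19-5) = 384
-20*(5-2) = -60
sum = 219
Area = |219|/2 = 109.5000

109.5000 sq units


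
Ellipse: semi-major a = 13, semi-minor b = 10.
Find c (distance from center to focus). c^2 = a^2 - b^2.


c^2 = 13^2 - 10^2 = 169 - 100 = 69
c = sqrt(69) = 8.3066

c = 8.3066


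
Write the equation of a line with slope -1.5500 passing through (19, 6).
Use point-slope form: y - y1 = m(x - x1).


y - 6 = -1.5500(x - 19)
y = -1.5500x + 6 + 1.5500*19
y = -1.5500x + 35.4500

y = -1.5500x + 35.4500


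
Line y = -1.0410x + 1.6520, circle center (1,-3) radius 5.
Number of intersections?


Substitute y = -1.0410x + 1.6520: (x-1)^2 + (-1.0410x+1.6520+ 3)^2 = 25
Expand to Ax^2 + Bx + C = 0, where b-k = 4.652
A = 1+m^2 = 2.083681
B = 2(m(b-k) - h) = 2(-1.0410*4.652 - 1) = -11.685464
C = h^2 + (b-k)^2 - r^2 = 1 + 21.641104 - 25 = -2.358896
disc = B^2-4AC = 136.5501 + 19.6607 = 156.2108
disc > 0

2 intersection points


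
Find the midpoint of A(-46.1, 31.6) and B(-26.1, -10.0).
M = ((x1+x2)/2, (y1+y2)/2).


Mx = (-46.1 - 26.1)/2 = -72.2/2 = -36.1000
My = (31.6 - 10.0)/2 = 21.6/2 = 10.8000

(-36.1000, 10.8000)


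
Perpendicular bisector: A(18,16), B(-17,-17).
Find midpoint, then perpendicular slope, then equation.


Midpoint = (0.5, -0.5)
Slope of AB = dy/dx = -33/(-35) = 0.9429
Perp slope = -dx/dy = -35/33 = -1.0606
b = My - (perp slope)*Mx = -0.5 + (-35*0.5)/(-33) = -0.5 + 0.5303 = 0.0303

y = -1.0606x + 0.0303


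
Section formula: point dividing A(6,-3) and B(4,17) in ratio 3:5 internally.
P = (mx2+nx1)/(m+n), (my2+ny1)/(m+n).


Px = (3*4 + 5*6)/8 = 42/8 = 5.2500
Py = (3*17 + 5*(-3))/8 = 36/8 = 4.5000

P = (5.2500, 4.5000)


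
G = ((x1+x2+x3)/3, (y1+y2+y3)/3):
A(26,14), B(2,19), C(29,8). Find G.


Gx = (26+2+29)/3 = 57/3 = 19.0000
Gy = (14+19+8)/3 = 41/3 = 13.6667

G = (19.0000, 13.6667)


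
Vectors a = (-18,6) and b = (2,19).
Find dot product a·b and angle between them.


a·b = -18*2 + 6*19 = -36 + 114 = 78
|a| = sqrt(324+36) = 18.9737
|b| = sqrt(4+361) = 19.1050
cos(theta) = 78/(sqrt(360)*sqrt(365)) = 78/sqrt(131400) = 0.215178
theta = arccos(78/sqrt(131400)) = 77.5741 degrees

a·b = 78, theta = 77.5741 deg


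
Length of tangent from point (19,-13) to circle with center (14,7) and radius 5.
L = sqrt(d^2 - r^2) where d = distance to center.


d = sqrt((19-14)^2 + (-13-7)^2) = sqrt(25+400) = 20.6155
L = sqrt(425.0000 - 25) = sqrt(400.0000) = 20.0000

20.0000


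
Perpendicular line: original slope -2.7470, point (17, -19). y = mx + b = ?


Perpendicular slope = -1/m1 = -1/(-2.7470) = 0.3640
b2 = y0 - m2*x0 = -19 + 17/(-2.7470) = -19 - 6.1886 = -25.1886

y = 0.3640x - 25.1886


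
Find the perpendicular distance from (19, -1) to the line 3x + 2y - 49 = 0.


|3*19 + 2*(-1) - 49| = |6| = 6
sqrt(9 + 4) = sqrt(13) = 3.6056
d = 6/sqrt(13) = 1.6641

1.6641


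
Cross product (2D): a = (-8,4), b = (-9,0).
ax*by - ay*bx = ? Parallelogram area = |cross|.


cross = -8*0 - 4*(-9) = 0 + 36 = 36
Parallelogram area = |36| = 36

cross = 36, parallelogram area = 36


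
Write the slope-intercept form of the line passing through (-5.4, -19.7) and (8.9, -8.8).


m = (10.9)/(14.3) = 0.7622
b = y1 - m*x1 = -19.7 - (10.9*(-5.4))/(14.3) = -19.7 + 4.1161 = -15.5839

y = 0.7622x - 15.5839


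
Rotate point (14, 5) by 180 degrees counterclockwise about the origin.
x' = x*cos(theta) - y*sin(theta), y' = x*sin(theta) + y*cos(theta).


cos(180) = -1, sin(180) = 0
x' = 14*(-1) - 5*0 = -14
y' = 14*0 + 5*(-1) = -5

(-14, -5)


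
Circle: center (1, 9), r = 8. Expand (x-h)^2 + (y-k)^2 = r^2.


(x-1)^2 + (y-9)^2 = 8^2
D = -2h = -2, E = -2k = -18
F = h^2+k^2-r^2 = 1+81-64 = 18

x^2 + y^2 - 2x - 18y + 18 = 0


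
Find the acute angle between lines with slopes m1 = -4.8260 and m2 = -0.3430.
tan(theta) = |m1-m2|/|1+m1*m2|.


m1-m2 = -4.483
1+m1*m2 = 2.655318
tan(theta) = |-4.483/2.655318| = 1.688310
theta = arctan(|-4.483/2.655318|) = 59.3614 degrees (acute angle)

59.3614 degrees


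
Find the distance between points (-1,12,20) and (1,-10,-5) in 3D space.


dx=2, dy=-22, dz=-25
d = sqrt(4+484+625) = sqrt(1113) = 33.3617

33.3617


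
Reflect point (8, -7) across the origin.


Reflection rule for origin: (-x, -y)
(8, -7) -> (-8, 7)

(-8, 7)


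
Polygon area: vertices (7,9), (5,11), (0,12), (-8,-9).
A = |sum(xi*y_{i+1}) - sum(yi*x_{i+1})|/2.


sum(xi*y_{i+1}) = 7*11 + 5*12 + 0*(-9) - 8*9 = 65
sum(yi*x_{i+1}) = 9*5 + 11*0 + 12*(-8) - 9*7 = -114
Area = |65 + 114|/2 = 179/2 = 89.5000

89.5000 sq units


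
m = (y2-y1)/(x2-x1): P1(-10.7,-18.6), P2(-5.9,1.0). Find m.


dy = 1.0 + 18.6 = 19.6
dx = -5.9 + 10.7 = 4.8
m = 19.6/4.8 = 4.0833

m = 4.0833


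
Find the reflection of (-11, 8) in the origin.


Reflection rule for origin: (-x, -y)
(-11, 8) -> (11, -8)

(11, -8)


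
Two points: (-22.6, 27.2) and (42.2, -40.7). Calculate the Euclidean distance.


dx = 42.2 + 22.6 = 64.8
dy = -40.7 - 27.2 = -67.9
d = sqrt(4199.04 + 4610.41) = sqrt(8809.45) = 93.8587

93.8587


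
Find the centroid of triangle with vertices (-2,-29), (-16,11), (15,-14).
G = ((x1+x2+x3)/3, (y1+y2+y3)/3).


Gx = (-2- 16+15)/3 = -3/3 = -1.0000
Gy = (-29+11- 14)/3 = -32/3 = -10.6667

G = (-1.0000, -10.6667)


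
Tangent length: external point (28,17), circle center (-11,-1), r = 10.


d = sqrt((28+ 11)^2 + (17+ 1)^2) = sqrt(1521+324) = 42.9535
L = sqrt(1845.0000 - 100) = sqrt(1745.0000) = 41.7732

41.7732


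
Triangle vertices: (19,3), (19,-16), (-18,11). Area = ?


19*(-16-11) = -513
19*(11-3) = 152
-18*(3+ 16) = -342
sum = -703
Area = |-703|/2 = 351.5000

351.5000 sq units


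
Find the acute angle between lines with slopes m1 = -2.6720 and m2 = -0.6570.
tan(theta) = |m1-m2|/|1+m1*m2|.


m1-m2 = -2.015
1+m1*m2 = 2.755504
tan(theta) = |-2.015/2.755504| = 0.731264
theta = arctan(|-2.015/2.755504|) = 36.1766 degrees (acute angle)

36.1766 degrees


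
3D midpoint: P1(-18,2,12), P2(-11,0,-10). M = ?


Mx = (-18- 11)/2 = -14.5000
My = (2+0)/2 = 1.0000
Mz = (12- 10)/2 = 1.0000

M = (-14.5000, 1.0000, 1.0000)


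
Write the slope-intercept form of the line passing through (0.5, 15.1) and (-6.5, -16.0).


m = (-31.1)/(-7.0) = 4.4429
b = y1 - m*x1 = 15.1 - (-31.1*0.5)/(-7.0) = 15.1 - 2.2214 = 12.8786

y = 4.4429x + 12.8786


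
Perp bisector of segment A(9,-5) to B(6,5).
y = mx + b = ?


Midpoint = (7.5, 0)
Slope of AB = dy/dx = 10/(-3) = -3.3333
Perp slope = -dx/dy = 3/10 = 0.3000
b = My - (perp slope)*Mx = 0 + (-3*7.5)/10 = 0 - 2.2500 = -2.2500

y = 0.3000x - 2.2500


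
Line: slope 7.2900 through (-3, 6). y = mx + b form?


y - 6 = 7.2900(x + 3)
y = 7.2900x + 6 - 7.2900*(-3)
y = 7.2900x + 27.8700

y = 7.2900x + 27.8700


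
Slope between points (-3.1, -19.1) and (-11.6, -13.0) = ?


dy = -13.0 + 19.1 = 6.1
dx = -11.6 + 3.1 = -8.5
m = 6.1/(-8.5) = -0.7176

m = -0.7176


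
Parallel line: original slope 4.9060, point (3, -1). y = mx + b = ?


Parallel lines have equal slopes.
m2 = 4.9060
b2 = -1 - 4.9060*3 = -15.7180

y = 4.9060x - 15.7180


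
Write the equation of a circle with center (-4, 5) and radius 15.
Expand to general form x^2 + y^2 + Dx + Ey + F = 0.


(x+ 4)^2 + (y-5)^2 = 15^2
D = -2h = 8, E = -2k = -10
F = h^2+k^2-r^2 = 16+25-225 = -184

x^2 + y^2 + 8x - 10y - 184 = 0


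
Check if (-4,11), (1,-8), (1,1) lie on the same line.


-4*(-8-1) + 1*(1-11) + 1*(11+ 8)
= 36 - 10 + 19 = 45

No, not collinear (determinant = 45)


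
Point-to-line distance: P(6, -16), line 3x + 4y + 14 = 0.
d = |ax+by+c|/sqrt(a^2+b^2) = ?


|3*6 + 4*(-16) + 14| = |-32| = 32
sqrt(9 + 16) = sqrt(25) = 5.0000
d = 32/sqrt(25) = 6.4000

6.4000


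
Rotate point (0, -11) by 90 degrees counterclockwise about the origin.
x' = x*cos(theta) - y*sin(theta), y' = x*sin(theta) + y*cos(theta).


cos(90) = 0, sin(90) = 1
x' = 0*0 + 11*1 = 11
y' = 0*1 - 11*0 = 0

(11, 0)


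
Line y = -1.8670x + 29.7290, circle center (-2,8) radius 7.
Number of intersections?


Substitute y = -1.8670x + 29.7290: (x+ 2)^2 + (-1.8670x+29.7290-8)^2 = 49
Expand to Ax^2 + Bx + C = 0, where b-k = 21.729
A = 1+m^2 = 4.485689
B = 2(m(b-k) - h) = 2(-1.8670*21.729 + 2) = -77.136086
C = h^2 + (b-k)^2 - r^2 = 4 + 472.149441 - 49 = 427.149441
disc = B^2-4AC = 5949.9758 - 7664.2382 = -1714.2624
disc < 0

0 intersection points


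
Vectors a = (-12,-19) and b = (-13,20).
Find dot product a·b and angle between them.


a·b = -12*(-13) - 19*20 = 156 - 380 = -224
|a| = sqrt(144+361) = 22.4722
|b| = sqrt(169+400) = 23.8537
cos(theta) = -224/(sqrt(505)*sqrt(569)) = -224/sqrt(287345) = -0.417875
theta = arccos(-224/sqrt(287345)) = 114.7005 degrees

a·b = -224, theta = 114.7005 deg


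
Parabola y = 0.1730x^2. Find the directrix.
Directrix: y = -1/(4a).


a = 0.1730
1/(4a) = 1.4451
directrix: y = -1.4451 = -1.4451

y = -1.4451


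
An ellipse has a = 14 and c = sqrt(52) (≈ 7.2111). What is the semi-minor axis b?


b^2 = 14^2 - (sqrt(52))^2 = 196 - 52 = 144
b = sqrt(144) = 12

b = 12


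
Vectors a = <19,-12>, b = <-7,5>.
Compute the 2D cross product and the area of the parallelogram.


cross = 19*5 + 12*(-7) = 95 - 84 = 11
Parallelogram area = |11| = 11

cross = 11, parallelogram area = 11


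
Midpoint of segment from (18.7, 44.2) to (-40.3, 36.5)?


Mx = (18.7 - 40.3)/2 = -21.6/2 = -10.8000
My = (44.2 + 36.5)/2 = 80.7/2 = 40.3500

(-10.8000, 40.3500)


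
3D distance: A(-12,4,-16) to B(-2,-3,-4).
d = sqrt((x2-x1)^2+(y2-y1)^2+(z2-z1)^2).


dx=10, dy=-7, dz=12
d = sqrt(100+49+144) = sqrt(293) = 17.1172

17.1172


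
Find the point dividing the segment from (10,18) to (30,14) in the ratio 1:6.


Px = (1*30 + 6*10)/7 = 90/7 = 12.8571
Py = (1*14 + 6*18)/7 = 122/7 = 17.4286

P = (12.8571, 17.4286)


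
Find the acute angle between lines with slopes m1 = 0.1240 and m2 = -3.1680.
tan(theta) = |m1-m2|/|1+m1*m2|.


m1-m2 = 3.292
1+m1*m2 = 0.607168
tan(theta) = |3.292/0.607168| = 5.421893
theta = arctan(|3.292/0.607168|) = 79.5500 degrees (acute angle)

79.5500 degrees


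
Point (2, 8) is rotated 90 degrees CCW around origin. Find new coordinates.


cos(90) = 0, sin(90) = 1
x' = 2*0 - 8*1 = -8
y' = 2*1 + 8*0 = 2

(-8, 2)


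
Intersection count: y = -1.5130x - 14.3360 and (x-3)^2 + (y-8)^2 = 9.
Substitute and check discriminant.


Substitute y = -1.5130x - 14.3360: (x-3)^2 + (-1.5130x- 14.3360-8)^2 = 9
Expand to Ax^2 + Bx + C = 0, where b-k = -22.336
A = 1+m^2 = 3.289169
B = 2(m(b-k) - h) = 2(-1.5130*(-22.336) - 3) = 61.588736
C = h^2 + (b-k)^2 - r^2 = 9 + 498.896896 - 9 = 498.896896
disc = B^2-4AC = 3793.1724 - 6563.8248 = -2770.6524
disc < 0

0 intersection points


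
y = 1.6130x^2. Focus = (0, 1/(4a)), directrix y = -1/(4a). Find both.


a = 1.6130
1/(4a) = 0.1550
Focus = (0, 0.1550)
Directrix: y = -0.1550

Focus = (0, 0.1550), Directrix: y = -0.1550


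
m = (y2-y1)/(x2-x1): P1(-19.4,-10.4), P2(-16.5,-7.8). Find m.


dy = -7.8 + 10.4 = 2.6
dx = -16.5 + 19.4 = 2.9
m = 2.6/2.9 = 0.8966

m = 0.8966


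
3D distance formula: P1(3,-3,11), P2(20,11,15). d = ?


dx=17, dy=14, dz=4
d = sqrt(289+196+16) = sqrt(501) = 22.3830

22.3830


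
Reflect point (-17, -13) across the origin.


Reflection rule for origin: (-x, -y)
(-17, -13) -> (17, 13)

(17, 13)


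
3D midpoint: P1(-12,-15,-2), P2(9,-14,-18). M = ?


Mx = (-12+9)/2 = -1.5000
My = (-15- 14)/2 = -14.5000
Mz = (-2- 18)/2 = -10.0000

M = (-1.5000, -14.5000, -10.0000)


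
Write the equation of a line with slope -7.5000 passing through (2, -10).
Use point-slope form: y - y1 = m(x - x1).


y + 10 = -7.5000(x - 2)
y = -7.5000x - 10 + 7.5000*2
y = -7.5000x + 5.0000

y = -7.5000x + 5.0000


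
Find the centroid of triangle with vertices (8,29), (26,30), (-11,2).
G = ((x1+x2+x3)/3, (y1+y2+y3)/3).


Gx = (8+26- 11)/3 = 23/3 = 7.6667
Gy = (29+30+2)/3 = 61/3 = 20.3333

G = (7.6667, 20.3333)


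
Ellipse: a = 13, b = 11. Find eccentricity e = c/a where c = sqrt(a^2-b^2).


c = sqrt(169-121) = sqrt(48) = 6.9282
e = c/a = sqrt(48)/13 = 0.5329

e = 0.5329


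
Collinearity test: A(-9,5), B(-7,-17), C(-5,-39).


-9*(-17+ 39) - 7*(-39-5) - 5*(5+ 17)
= -198 + 308 - 110 = 0

Yes, collinear (determinant = 0)


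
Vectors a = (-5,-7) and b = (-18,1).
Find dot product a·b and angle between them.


a·b = -5*(-18) - 7*1 = 90 - 7 = 83
|a| = sqrt(25+49) = 8.6023
|b| = sqrt(324+1) = 18.0278
cos(theta) = 83/(sqrt(74)*sqrt(325)) = 83/sqrt(24050) = 0.535205
theta = arccos(83/sqrt(24050)) = 57.6422 degrees

a·b = 83, theta = 57.6422 deg


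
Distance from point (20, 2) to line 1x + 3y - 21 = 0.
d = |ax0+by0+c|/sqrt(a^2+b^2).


|1*20 + 3*2 - 21| = |5| = 5
sqrt(1 + 9) = sqrt(10) = 3.1623
d = 5/sqrt(10) = 1.5811

1.5811


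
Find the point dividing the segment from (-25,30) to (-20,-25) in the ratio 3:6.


Px = (3*(-20) + 6*(-25))/9 = -210/9 = -23.3333
Py = (3*(-25) + 6*30)/9 = 105/9 = 11.6667

P = (-23.3333, 11.6667)


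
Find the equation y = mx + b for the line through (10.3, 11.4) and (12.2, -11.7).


m = (-23.1)/(1.9) = -12.1579
b = y1 - m*x1 = 11.4 - (-23.1*10.3)/(1.9) = 11.4 + 125.2263 = 136.6263

y = -12.1579x + 136.6263


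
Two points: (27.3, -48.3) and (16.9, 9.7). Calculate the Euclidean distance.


dx = 16.9 - 27.3 = -10.4
dy = 9.7 + 48.3 = 58.0
d = sqrt(108.16 + 3364.0) = sqrt(3472.16) = 58.9250

58.9250


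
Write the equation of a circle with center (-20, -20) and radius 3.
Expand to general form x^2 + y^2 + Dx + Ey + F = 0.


(x+ 20)^2 + (y+ 20)^2 = 3^2
D = -2h = 40, E = -2k = 40
F = h^2+k^2-r^2 = 400+400-9 = 791

x^2 + y^2 + 40x + 40y + 791 = 0


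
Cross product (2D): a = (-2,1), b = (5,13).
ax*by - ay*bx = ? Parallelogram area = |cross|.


cross = -2*13 - 1*5 = -26 - 5 = -31
Parallelogram area = |-31| = 31

cross = -31, parallelogram area = 31


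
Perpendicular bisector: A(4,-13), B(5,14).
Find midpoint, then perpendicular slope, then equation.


Midpoint = (4.5, 0.5)
Slope of AB = dy/dx = 27/1 = 27.0000
Perp slope = -dx/dy = -1/27 = -0.0370
b = My - (perp slope)*Mx = 0.5 + (1*4.5)/27 = 0.5 + 0.1667 = 0.6667

y = -0.0370x + 0.6667


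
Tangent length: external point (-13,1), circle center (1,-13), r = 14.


d = sqrt((-13-1)^2 + (1+ 13)^2) = sqrt(196+196) = 19.7990
L = sqrt(392.0000 - 196) = sqrt(196.0000) = 14.0000

14.0000


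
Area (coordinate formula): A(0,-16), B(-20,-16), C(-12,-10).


0*(-16+ 10) = 0
-20*(-10+ 16) = -120
-12*(-16+ 16) = 0
sum = -120
Area = |-120|/2 = 60.0000

60.0000 sq units


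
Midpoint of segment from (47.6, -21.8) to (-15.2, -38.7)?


Mx = (47.6 - 15.2)/2 = 32.4/2 = 16.2000
My = (-21.8 - 38.7)/2 = -60.5/2 = -30.2500

(16.2000, -30.2500)


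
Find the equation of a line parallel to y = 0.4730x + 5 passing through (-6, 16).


Parallel lines have equal slopes.
m2 = 0.4730
b2 = 16 - 0.4730*(-6) = 18.8380

y = 0.4730x + 18.8380


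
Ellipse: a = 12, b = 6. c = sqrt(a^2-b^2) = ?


c^2 = 12^2 - 6^2 = 144 - 36 = 108
c = sqrt(108) = 10.3923

c = 10.3923


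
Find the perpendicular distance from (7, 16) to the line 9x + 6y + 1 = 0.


|9*7 + 6*16 + 1| = |160| = 160
sqrt(81 + 36) = sqrt(117) = 10.8167
d = 160/sqrt(117) = 14.7920

14.7920


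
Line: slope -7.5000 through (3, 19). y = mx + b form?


y - 19 = -7.5000(x - 3)
y = -7.5000x + 19 + 7.5000*3
y = -7.5000x + 41.5000

y = -7.5000x + 41.5000


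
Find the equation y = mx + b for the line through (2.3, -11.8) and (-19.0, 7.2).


m = (19.0)/(-21.3) = -0.8920
b = y1 - m*x1 = -11.8 - (19.0*2.3)/(-21.3) = -11.8 + 2.0516 = -9.7484

y = -0.8920x - 9.7484


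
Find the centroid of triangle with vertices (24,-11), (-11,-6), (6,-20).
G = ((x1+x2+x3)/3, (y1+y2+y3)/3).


Gx = (24- 11+6)/3 = 19/3 = 6.3333
Gy = (-11- 6- 20)/3 = -37/3 = -12.3333

G = (6.3333, -12.3333)


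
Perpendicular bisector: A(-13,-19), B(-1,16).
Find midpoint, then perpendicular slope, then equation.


Midpoint = (-7, -1.5)
Slope of AB = dy/dx = 35/12 = 2.9167
Perp slope = -dx/dy = -12/35 = -0.3429
b = My - (perp slope)*Mx = -1.5 + (12*(-7))/35 = -1.5 - 2.4000 = -3.9000

y = -0.3429x - 3.9000


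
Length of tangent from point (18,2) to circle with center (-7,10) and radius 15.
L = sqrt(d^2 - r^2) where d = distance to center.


d = sqrt((18+ 7)^2 + (2-10)^2) = sqrt(625+64) = 26.2488
L = sqrt(689.0000 - 225) = sqrt(464.0000) = 21.5407

21.5407


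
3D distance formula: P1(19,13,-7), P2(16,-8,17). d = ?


dx=-3, dy=-21, dz=24
d = sqrt(9+441+576) = sqrt(1026) = 32.0312

32.0312


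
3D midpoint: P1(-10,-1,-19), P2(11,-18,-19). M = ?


Mx = (-10+11)/2 = 0.5000
My = (-1- 18)/2 = -9.5000
Mz = (-19- 19)/2 = -19.0000

M = (0.5000, -9.5000, -19.0000)


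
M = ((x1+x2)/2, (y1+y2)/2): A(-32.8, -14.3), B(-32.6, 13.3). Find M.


Mx = (-32.8 - 32.6)/2 = -65.4/2 = -32.7000
My = (-14.3 + 13.3)/2 = -1.0/2 = -0.5000

(-32.7000, -0.5000)


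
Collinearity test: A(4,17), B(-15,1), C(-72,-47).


4*(1+ 47) - 15*(-47-17) - 72*(17-1)
= 192 + 960 - 1152 = 0

Yes, collinear (determinant = 0)


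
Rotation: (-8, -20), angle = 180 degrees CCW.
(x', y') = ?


cos(180) = -1, sin(180) = 0
x' = -8*(-1) + 20*0 = 8
y' = -8*0 - 20*(-1) = 20

(8, 20)


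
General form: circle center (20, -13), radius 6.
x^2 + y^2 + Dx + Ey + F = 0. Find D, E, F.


(x-20)^2 + (y+ 13)^2 = 6^2
D = -2h = -40, E = -2k = 26
F = h^2+k^2-r^2 = 400+169-36 = 533

D = -40, E = 26, F = 533


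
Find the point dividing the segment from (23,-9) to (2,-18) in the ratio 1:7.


Px = (1*2 + 7*23)/8 = 163/8 = 20.3750
Py = (1*(-18) + 7*(-9))/8 = -81/8 = -10.1250

P = (20.3750, -10.1250)


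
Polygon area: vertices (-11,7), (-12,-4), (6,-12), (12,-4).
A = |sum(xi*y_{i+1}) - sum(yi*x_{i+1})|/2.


sum(xi*y_{i+1}) = -11*(-4) - 12*(-12) + 6*(-4) + 12*7 = 248
sum(yi*x_{i+1}) = 7*(-12) - 4*6 - 12*12 - 4*(-11) = -208
Area = |248 + 208|/2 = 456/2 = 228.0000

228.0000 sq units


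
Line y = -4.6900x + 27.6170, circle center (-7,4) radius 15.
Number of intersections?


Substitute y = -4.6900x + 27.6170: (x+ 7)^2 + (-4.6900x+27.6170-4)^2 = 225
Expand to Ax^2 + Bx + C = 0, where b-k = 23.617
A = 1+m^2 = 22.9961
B = 2(m(b-k) - h) = 2(-4.6900*23.617 + 7) = -207.52746
C = h^2 + (b-k)^2 - r^2 = 49 + 557.762689 - 225 = 381.762689
disc = B^2-4AC = 43067.6467 - 35116.2119 = 7951.4348
disc > 0

2 intersection points


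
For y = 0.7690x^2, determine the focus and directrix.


a = 0.7690
1/(4a) = 0.3251
Focus = (0, 0.3251)
Directrix: y = -0.3251

Focus = (0, 0.3251), Directrix: y = -0.3251


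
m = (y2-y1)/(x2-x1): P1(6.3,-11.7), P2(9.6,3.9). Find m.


dy = 3.9 + 11.7 = 15.6
dx = 9.6 - 6.3 = 3.3
m = 15.6/3.3 = 4.7273

m = 4.7273


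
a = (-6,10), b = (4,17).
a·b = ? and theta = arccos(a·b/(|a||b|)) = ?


a·b = -6*4 + 10*17 = -24 + 170 = 146
|a| = sqrt(36+100) = 11.6619
|b| = sqrt(16+289) = 17.4642
cos(theta) = 146/(sqrt(136)*sqrt(305)) = 146/sqrt(41480) = 0.716859
theta = arccos(146/sqrt(41480)) = 44.2043 degrees

a·b = 146, theta = 44.2043 deg


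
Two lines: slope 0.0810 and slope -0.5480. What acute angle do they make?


m1-m2 = 0.629
1+m1*m2 = 0.955612
tan(theta) = |0.629/0.955612| = 0.658217
theta = arctan(|0.629/0.955612|) = 33.3536 degrees (acute angle)

33.3536 degrees


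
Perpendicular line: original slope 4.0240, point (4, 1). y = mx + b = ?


Perpendicular slope = -1/m1 = -1/4.0240 = -0.2485
b2 = y0 - m2*x0 = 1 + 4/4.0240 = 1 + 0.9940 = 1.9940

y = -0.2485x + 1.9940


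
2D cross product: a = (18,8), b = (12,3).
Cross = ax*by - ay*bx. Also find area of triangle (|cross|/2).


cross = 18*3 - 8*12 = 54 - 96 = -42
Triangle area = |-42|/2 = 42/2 = 21.0000

cross = -42, triangle area = 21.0000


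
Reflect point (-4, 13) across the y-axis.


Reflection rule for y-axis: (-x, y)
(-4, 13) -> (4, 13)

(4, 13)


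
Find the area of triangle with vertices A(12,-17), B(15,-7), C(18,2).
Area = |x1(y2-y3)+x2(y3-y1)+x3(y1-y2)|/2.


12*(-7-2) = -108
15*(2+ 17) = 285
18*(-17+ 7) = -180
sum = -3
Area = |-3|/2 = 1.5000

1.5000 sq units


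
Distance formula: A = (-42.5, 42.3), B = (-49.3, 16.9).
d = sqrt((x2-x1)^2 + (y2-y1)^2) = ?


dx = -49.3 + 42.5 = -6.8
dy = 16.9 - 42.3 = -25.4
d = sqrt(46.24 + 645.16) = sqrt(691.4) = 26.2945

26.2945


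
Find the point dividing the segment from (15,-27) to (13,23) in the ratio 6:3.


Px = (6*13 + 3*15)/9 = 123/9 = 13.6667
Py = (6*23 + 3*(-27))/9 = 57/9 = 6.3333

P = (13.6667, 6.3333)


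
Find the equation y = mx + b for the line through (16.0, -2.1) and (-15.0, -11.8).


m = (-9.7)/(-31.0) = 0.3129
b = y1 - m*x1 = -2.1 - (-9.7*16.0)/(-31.0) = -2.1 - 5.0065 = -7.1065

y = 0.3129x - 7.1065


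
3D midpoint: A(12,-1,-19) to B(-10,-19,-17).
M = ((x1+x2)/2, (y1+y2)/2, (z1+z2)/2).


Mx = (12- 10)/2 = 1.0000
My = (-1- 19)/2 = -10.0000
Mz = (-19- 17)/2 = -18.0000

M = (1.0000, -10.0000, -18.0000)


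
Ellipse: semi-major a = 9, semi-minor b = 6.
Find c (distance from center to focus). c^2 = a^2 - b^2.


c^2 = 9^2 - 6^2 = 81 - 36 = 45
c = sqrt(45) = 6.7082

c = 6.7082


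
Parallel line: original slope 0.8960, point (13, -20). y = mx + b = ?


Parallel lines have equal slopes.
m2 = 0.8960
b2 = -20 - 0.8960*13 = -31.6480

y = 0.8960x - 31.6480


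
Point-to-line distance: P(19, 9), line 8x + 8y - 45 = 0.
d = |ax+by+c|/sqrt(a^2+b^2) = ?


|8*19 + 8*9 - 45| = |179| = 179
sqrt(64 + 64) = sqrt(128) = 11.3137
d = 179/sqrt(128) = 15.8215

15.8215


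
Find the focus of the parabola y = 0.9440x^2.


a = 0.9440
4a = 3.7760
focus = (0, 1/3.7760) = (0, 0.2648)

Focus = (0, 0.2648)


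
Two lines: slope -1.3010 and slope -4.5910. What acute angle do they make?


m1-m2 = 3.29
1+m1*m2 = 6.972891
tan(theta) = |3.29/6.972891| = 0.471827
theta = arctan(|3.29/6.972891|) = 25.2592 degrees (acute angle)

25.2592 degrees


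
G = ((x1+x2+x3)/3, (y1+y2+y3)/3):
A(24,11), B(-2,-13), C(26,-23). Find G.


Gx = (24- 2+26)/3 = 48/3 = 16.0000
Gy = (11- 13- 23)/3 = -25/3 = -8.3333

G = (16.0000, -8.3333)


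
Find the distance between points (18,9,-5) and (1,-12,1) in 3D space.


dx=-17, dy=-21, dz=6
d = sqrt(289+441+36) = sqrt(766) = 27.6767

27.6767


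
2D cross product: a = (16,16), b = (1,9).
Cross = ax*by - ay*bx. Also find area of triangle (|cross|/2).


cross = 16*9 - 16*1 = 144 - 16 = 128
Triangle area = |128|/2 = 128/2 = 64.0000

cross = 128, triangle area = 64.0000


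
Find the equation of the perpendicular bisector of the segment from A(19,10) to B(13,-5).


Midpoint = (16, 2.5)
Slope of AB = dy/dx = -15/(-6) = 2.5000
Perp slope = -dx/dy = -6/15 = -0.4000
b = My - (perp slope)*Mx = 2.5 + (-6*16)/(-15) = 2.5 + 6.4000 = 8.9000

y = -0.4000x + 8.9000


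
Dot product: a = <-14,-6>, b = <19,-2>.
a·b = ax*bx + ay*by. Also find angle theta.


a·b = -14*19 - 6*(-2) = -266 + 12 = -254
|a| = sqrt(196+36) = 15.2315
|b| = sqrt(361+4) = 19.1050
cos(theta) = -254/(sqrt(232)*sqrt(365)) = -254/sqrt(84680) = -0.872857
theta = arccos(-254/sqrt(84680)) = 150.7924 degrees

a·b = -254, theta = 150.7924 deg


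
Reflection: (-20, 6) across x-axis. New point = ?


Reflection rule for x-axis: (x, -y)
(-20, 6) -> (-20, -6)

(-20, -6)


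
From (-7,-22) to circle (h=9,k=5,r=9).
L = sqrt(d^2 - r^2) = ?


d = sqrt((-7-9)^2 + (-22-5)^2) = sqrt(256+729) = 31.3847
L = sqrt(985.0000 - 81) = sqrt(904.0000) = 30.0666

30.0666


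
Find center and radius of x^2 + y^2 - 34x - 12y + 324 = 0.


h = -D/2 = 34/2 = 17
k = -E/2 = 12/2 = 6
r^2 = h^2 + k^2 - F = 289 + 36 - 324 = 1
r = 1

Center (17, 6), radius = 1


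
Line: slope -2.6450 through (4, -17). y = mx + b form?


y + 17 = -2.6450(x - 4)
y = -2.6450x - 17 + 2.6450*4
y = -2.6450x - 6.4200

y = -2.6450x - 6.4200


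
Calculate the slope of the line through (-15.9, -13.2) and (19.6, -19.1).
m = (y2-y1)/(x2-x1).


dy = -19.1 + 13.2 = -5.9
dx = 19.6 + 15.9 = 35.5
m = -5.9/35.5 = -0.1662

m = -0.1662
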